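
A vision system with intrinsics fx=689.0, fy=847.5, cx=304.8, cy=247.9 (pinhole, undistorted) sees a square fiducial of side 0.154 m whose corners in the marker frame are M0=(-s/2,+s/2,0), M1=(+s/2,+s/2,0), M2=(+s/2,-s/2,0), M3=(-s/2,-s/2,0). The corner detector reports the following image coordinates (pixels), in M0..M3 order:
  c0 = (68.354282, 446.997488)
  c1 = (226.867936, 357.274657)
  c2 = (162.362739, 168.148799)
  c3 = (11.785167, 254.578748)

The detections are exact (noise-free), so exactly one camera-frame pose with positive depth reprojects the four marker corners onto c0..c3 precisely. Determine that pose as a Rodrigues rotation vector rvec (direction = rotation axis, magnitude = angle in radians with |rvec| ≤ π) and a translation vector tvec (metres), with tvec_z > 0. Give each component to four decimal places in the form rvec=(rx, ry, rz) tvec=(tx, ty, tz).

rvec=(-0.1914, 0.0647, -0.4292) tvec=(-0.1694, 0.0414, 0.6194)

Intrinsics K: fx=689.0, fy=847.5, cx=304.8, cy=247.9
Marker side s = 0.154 m; corners in marker frame (Z=0):
  M0 = (-0.0770, +0.0770, 0)
  M1 = (+0.0770, +0.0770, 0)
  M2 = (+0.0770, -0.0770, 0)
  M3 = (-0.0770, -0.0770, 0)
Detected image corners:
  c0 = (68.354282, 446.997488) px
  c1 = (226.867936, 357.274657) px
  c2 = (162.362739, 168.148799) px
  c3 = (11.785167, 254.578748) px
Planar DLT: solve 8×8 A·h = b for H (H[2,2]=1):
  H  [+998.74878 +355.52996 +116.38679]
  H  [-582.53674 +1140.78498 +304.52305]
  H  [-0.03545 -0.31956 +1.00000]
B = K⁻¹H; ‖b₁‖=1.614471, ‖b₂‖=1.614471; λ = 2/(‖b₁‖+‖b₂‖) = 0.619398, sign → tz>0 ⇒ λ=+0.619398
r₁ = λ·B[:,0] = (+0.90757,-0.41933,-0.02196); r₂ = λ·B[:,1] = (+0.40718,+0.89164,-0.19794)
r₃ = r₁×r₂ = (+0.10258,+0.17070,+0.97997); SVD([r₁ r₂ r₃]) → R = UVᵀ:
  R  [+0.90757 +0.40718 +0.10258]
  R  [-0.41933 +0.89164 +0.17070]
  R  [-0.02196 -0.19794 +0.97997]
t = (-0.16938, +0.04138, +0.61940) m
tr R = 2.779183; θ = arccos((tr R − 1)/2) = 0.474346 rad = 27.178°
axis k = ((R−Rᵀ)₃₂, (R−Rᵀ)₁₃, (R−Rᵀ)₂₁) / (2 sinθ) = (-0.403535, +0.136329, -0.904751)
rvec = θ·k = (-0.191415, +0.064667, -0.429165)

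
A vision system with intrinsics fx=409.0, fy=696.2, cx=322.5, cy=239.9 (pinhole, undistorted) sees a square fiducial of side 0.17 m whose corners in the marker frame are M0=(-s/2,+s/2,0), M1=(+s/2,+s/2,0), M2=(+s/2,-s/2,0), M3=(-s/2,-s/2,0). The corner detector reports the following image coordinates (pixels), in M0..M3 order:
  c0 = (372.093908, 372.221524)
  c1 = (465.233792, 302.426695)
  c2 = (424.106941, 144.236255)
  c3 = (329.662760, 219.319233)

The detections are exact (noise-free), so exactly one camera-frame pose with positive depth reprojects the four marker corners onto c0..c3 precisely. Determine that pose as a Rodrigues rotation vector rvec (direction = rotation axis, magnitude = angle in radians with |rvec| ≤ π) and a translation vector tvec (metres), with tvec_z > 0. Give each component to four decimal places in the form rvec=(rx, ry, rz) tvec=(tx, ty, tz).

rvec=(0.1154, 0.0689, -0.4390) tvec=(0.1250, 0.0206, 0.6819)

Intrinsics K: fx=409.0, fy=696.2, cx=322.5, cy=239.9
Marker side s = 0.17 m; corners in marker frame (Z=0):
  M0 = (-0.0850, +0.0850, 0)
  M1 = (+0.0850, +0.0850, 0)
  M2 = (+0.0850, -0.0850, 0)
  M3 = (-0.0850, -0.0850, 0)
Detected image corners:
  c0 = (372.093908, 372.221524) px
  c1 = (465.233792, 302.426695) px
  c2 = (424.106941, 144.236255) px
  c3 = (329.662760, 219.319233) px
Planar DLT: solve 8×8 A·h = b for H (H[2,2]=1):
  H  [+498.34007 +302.09730 +397.49120]
  H  [-460.72340 +951.53415 +260.89928]
  H  [-0.13408 +0.14152 +1.00000]
B = K⁻¹H; ‖b₁‖=1.466385, ‖b₂‖=1.466385; λ = 2/(‖b₁‖+‖b₂‖) = 0.681949, sign → tz>0 ⇒ λ=+0.681949
r₁ = λ·B[:,0] = (+0.90301,-0.41979,-0.09143); r₂ = λ·B[:,1] = (+0.42760,+0.89880,+0.09651)
r₃ = r₁×r₂ = (+0.04166,-0.12625,+0.99112); SVD([r₁ r₂ r₃]) → R = UVᵀ:
  R  [+0.90301 +0.42760 +0.04166]
  R  [-0.41979 +0.89880 -0.12625]
  R  [-0.09143 +0.09651 +0.99112]
t = (+0.12504, +0.02057, +0.68195) m
tr R = 2.792929; θ = arccos((tr R − 1)/2) = 0.459071 rad = 26.303°
axis k = ((R−Rᵀ)₃₂, (R−Rᵀ)₁₃, (R−Rᵀ)₂₁) / (2 sinθ) = (+0.251357, +0.150183, -0.956172)
rvec = θ·k = (+0.115391, +0.068945, -0.438951)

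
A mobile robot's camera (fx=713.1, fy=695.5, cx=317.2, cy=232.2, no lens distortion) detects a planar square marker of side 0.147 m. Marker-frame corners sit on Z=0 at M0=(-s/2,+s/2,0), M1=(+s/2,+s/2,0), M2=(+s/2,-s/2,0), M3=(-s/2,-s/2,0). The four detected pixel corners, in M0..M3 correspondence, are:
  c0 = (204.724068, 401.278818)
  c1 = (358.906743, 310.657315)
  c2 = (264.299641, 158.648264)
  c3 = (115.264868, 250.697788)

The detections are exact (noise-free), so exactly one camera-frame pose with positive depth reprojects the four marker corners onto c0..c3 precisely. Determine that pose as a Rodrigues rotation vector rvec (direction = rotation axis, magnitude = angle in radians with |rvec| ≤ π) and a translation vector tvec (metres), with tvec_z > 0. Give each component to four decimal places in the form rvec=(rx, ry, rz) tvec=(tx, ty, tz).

Intrinsics K: fx=713.1, fy=695.5, cx=317.2, cy=232.2
Marker side s = 0.147 m; corners in marker frame (Z=0):
  M0 = (-0.0735, +0.0735, 0)
  M1 = (+0.0735, +0.0735, 0)
  M2 = (+0.0735, -0.0735, 0)
  M3 = (-0.0735, -0.0735, 0)
Detected image corners:
  c0 = (204.724068, 401.278818) px
  c1 = (358.906743, 310.657315) px
  c2 = (264.299641, 158.648264) px
  c3 = (115.264868, 250.697788) px
Planar DLT: solve 8×8 A·h = b for H (H[2,2]=1):
  H  [+996.02834 +592.75058 +234.49320]
  H  [-663.15824 +989.77528 +280.03952]
  H  [-0.14904 -0.14052 +1.00000]
B = K⁻¹H; ‖b₁‖=1.726118, ‖b₂‖=1.726118; λ = 2/(‖b₁‖+‖b₂‖) = 0.579335, sign → tz>0 ⇒ λ=+0.579335
r₁ = λ·B[:,0] = (+0.84760,-0.52357,-0.08634); r₂ = λ·B[:,1] = (+0.51777,+0.85164,-0.08141)
r₃ = r₁×r₂ = (+0.11615,+0.02429,+0.99293); SVD([r₁ r₂ r₃]) → R = UVᵀ:
  R  [+0.84760 +0.51777 +0.11615]
  R  [-0.52357 +0.85164 +0.02429]
  R  [-0.08634 -0.08141 +0.99293]
t = (-0.06719, +0.03985, +0.57933) m
tr R = 2.692168; θ = arccos((tr R − 1)/2) = 0.562200 rad = 32.212°
axis k = ((R−Rᵀ)₃₂, (R−Rᵀ)₁₃, (R−Rᵀ)₂₁) / (2 sinθ) = (-0.099146, +0.189941, -0.976777)
rvec = θ·k = (-0.055740, +0.106785, -0.549144)

rvec=(-0.0557, 0.1068, -0.5491) tvec=(-0.0672, 0.0398, 0.5793)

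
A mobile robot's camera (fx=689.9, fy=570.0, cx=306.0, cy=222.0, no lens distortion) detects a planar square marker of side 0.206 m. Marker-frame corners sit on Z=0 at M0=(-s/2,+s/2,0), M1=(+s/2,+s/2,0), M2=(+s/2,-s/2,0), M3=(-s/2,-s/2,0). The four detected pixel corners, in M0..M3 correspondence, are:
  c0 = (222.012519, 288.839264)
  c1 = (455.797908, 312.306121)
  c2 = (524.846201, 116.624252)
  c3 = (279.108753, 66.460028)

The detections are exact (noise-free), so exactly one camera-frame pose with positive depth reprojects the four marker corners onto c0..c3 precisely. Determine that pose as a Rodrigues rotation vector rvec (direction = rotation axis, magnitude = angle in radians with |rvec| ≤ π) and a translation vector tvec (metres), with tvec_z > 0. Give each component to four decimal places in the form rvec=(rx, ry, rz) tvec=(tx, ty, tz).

rvec=(0.2442, -0.2842, 0.1938) tvec=(0.0550, -0.0197, 0.5422)

Intrinsics K: fx=689.9, fy=570.0, cx=306.0, cy=222.0
Marker side s = 0.206 m; corners in marker frame (Z=0):
  M0 = (-0.1030, +0.1030, 0)
  M1 = (+0.1030, +0.1030, 0)
  M2 = (+0.1030, -0.1030, 0)
  M3 = (-0.1030, -0.1030, 0)
Detected image corners:
  c0 = (222.012519, 288.839264) px
  c1 = (455.797908, 312.306121) px
  c2 = (524.846201, 116.624252) px
  c3 = (279.108753, 66.460028) px
Planar DLT: solve 8×8 A·h = b for H (H[2,2]=1):
  H  [+1367.14780 -164.40827 +375.99742]
  H  [+284.31921 +1086.93218 +201.27136]
  H  [+0.55181 +0.38715 +1.00000]
B = K⁻¹H; ‖b₁‖=1.844435, ‖b₂‖=1.844435; λ = 2/(‖b₁‖+‖b₂‖) = 0.542171, sign → tz>0 ⇒ λ=+0.542171
r₁ = λ·B[:,0] = (+0.94170,+0.15392,+0.29918); r₂ = λ·B[:,1] = (-0.22230,+0.95211,+0.20990)
r₃ = r₁×r₂ = (-0.25254,-0.26417,+0.93082); SVD([r₁ r₂ r₃]) → R = UVᵀ:
  R  [+0.94170 -0.22230 -0.25254]
  R  [+0.15392 +0.95211 -0.26417]
  R  [+0.29918 +0.20990 +0.93082]
t = (+0.05501, -0.01972, +0.54217) m
tr R = 2.824641; θ = arccos((tr R − 1)/2) = 0.421880 rad = 24.172°
axis k = ((R−Rᵀ)₃₂, (R−Rᵀ)₁₃, (R−Rᵀ)₂₁) / (2 sinθ) = (+0.578879, -0.673690, +0.459392)
rvec = θ·k = (+0.244218, -0.284216, +0.193808)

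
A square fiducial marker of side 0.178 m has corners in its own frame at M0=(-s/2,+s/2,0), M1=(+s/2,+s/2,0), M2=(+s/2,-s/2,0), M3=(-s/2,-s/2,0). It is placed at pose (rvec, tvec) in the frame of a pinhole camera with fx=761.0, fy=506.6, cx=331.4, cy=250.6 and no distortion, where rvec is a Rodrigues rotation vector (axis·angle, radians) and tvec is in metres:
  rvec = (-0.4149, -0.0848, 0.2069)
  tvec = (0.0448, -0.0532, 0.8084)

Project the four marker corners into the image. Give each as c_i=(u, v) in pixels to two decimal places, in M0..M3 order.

c0=(273.75, 255.30) c1=(444.64, 280.44) c2=(464.01, 182.80) c3=(308.05, 159.01)

Intrinsics K: fx=761.0, fy=506.6, cx=331.4, cy=250.6
Marker side s = 0.178 m; corners in marker frame (Z=0):
  M0 = (-0.0890, +0.0890, 0)
  M1 = (+0.0890, +0.0890, 0)
  M2 = (+0.0890, -0.0890, 0)
  M3 = (-0.0890, -0.0890, 0)
rvec = (-0.4149, -0.0848, 0.2069), |rvec| = θ = 0.47132 rad = 27.005°
Rodrigues: sinθ=0.45406, 1−cosθ=0.10903; R = I + sinθ·[k]× + (1−cosθ)·[k]×²:
    [+0.97546 -0.18206 -0.12383]
    [+0.21659 +0.89450 +0.39110]
    [+0.03956 -0.40832 +0.91198]
t = (0.0448, -0.0532, 0.8084) m
M0: Pc = R·M0+t = (-0.05822, +0.00713, +0.76854); u = 761.0·(-0.05822)/0.76854 + 331.4 = 273.7521, v = 506.6·(+0.00713)/0.76854 + 250.6 = 255.3024
M1: Pc = R·M1+t = (+0.11541, +0.04569, +0.77558); u = 761.0·(+0.11541)/0.77558 + 331.4 = 444.6433, v = 506.6·(+0.04569)/0.77558 + 250.6 = 280.4424
M2: Pc = R·M2+t = (+0.14782, -0.11353, +0.84826); u = 761.0·(+0.14782)/0.84826 + 331.4 = 464.0126, v = 506.6·(-0.11353)/0.84826 + 250.6 = 182.7952
M3: Pc = R·M3+t = (-0.02581, -0.15209, +0.84122); u = 761.0·(-0.02581)/0.84122 + 331.4 = 308.0486, v = 506.6·(-0.15209)/0.84122 + 250.6 = 159.0098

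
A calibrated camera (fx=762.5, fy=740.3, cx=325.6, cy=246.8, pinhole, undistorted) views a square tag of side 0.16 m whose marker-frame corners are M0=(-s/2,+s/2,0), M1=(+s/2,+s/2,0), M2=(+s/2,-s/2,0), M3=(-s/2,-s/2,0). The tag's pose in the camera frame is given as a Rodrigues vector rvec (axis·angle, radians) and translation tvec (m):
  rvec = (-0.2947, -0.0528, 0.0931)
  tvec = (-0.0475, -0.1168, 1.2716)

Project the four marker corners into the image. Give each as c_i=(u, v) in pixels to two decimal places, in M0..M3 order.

c0=(243.69, 217.94) c1=(341.04, 227.49) c2=(348.37, 141.25) c3=(254.58, 131.65)

Intrinsics K: fx=762.5, fy=740.3, cx=325.6, cy=246.8
Marker side s = 0.16 m; corners in marker frame (Z=0):
  M0 = (-0.0800, +0.0800, 0)
  M1 = (+0.0800, +0.0800, 0)
  M2 = (+0.0800, -0.0800, 0)
  M3 = (-0.0800, -0.0800, 0)
rvec = (-0.2947, -0.0528, 0.0931), |rvec| = θ = 0.31353 rad = 17.964°
Rodrigues: sinθ=0.30842, 1−cosθ=0.04875; R = I + sinθ·[k]× + (1−cosθ)·[k]×²:
    [+0.99432 -0.08387 -0.06555]
    [+0.09930 +0.95263 +0.28746]
    [+0.03833 -0.29233 +0.95555]
t = (-0.0475, -0.1168, 1.2716) m
M0: Pc = R·M0+t = (-0.13375, -0.04853, +1.24515); u = 762.5·(-0.13375)/1.24515 + 325.6 = 243.6916, v = 740.3·(-0.04853)/1.24515 + 246.8 = 217.9446
M1: Pc = R·M1+t = (+0.02534, -0.03265, +1.25128); u = 762.5·(+0.02534)/1.25128 + 325.6 = 341.0393, v = 740.3·(-0.03265)/1.25128 + 246.8 = 227.4858
M2: Pc = R·M2+t = (+0.03875, -0.18507, +1.29805); u = 762.5·(+0.03875)/1.29805 + 325.6 = 348.3653, v = 740.3·(-0.18507)/1.29805 + 246.8 = 141.2536
M3: Pc = R·M3+t = (-0.12034, -0.20095, +1.29192); u = 762.5·(-0.12034)/1.29192 + 325.6 = 254.5767, v = 740.3·(-0.20095)/1.29192 + 246.8 = 131.6485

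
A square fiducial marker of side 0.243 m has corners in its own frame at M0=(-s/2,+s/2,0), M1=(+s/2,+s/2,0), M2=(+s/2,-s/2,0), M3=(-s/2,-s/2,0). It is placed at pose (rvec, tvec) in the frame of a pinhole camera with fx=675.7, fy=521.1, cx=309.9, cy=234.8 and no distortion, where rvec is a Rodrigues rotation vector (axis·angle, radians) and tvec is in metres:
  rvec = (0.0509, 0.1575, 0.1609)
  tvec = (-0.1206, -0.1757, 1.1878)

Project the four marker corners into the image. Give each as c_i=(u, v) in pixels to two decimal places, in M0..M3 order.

Intrinsics K: fx=675.7, fy=521.1, cx=309.9, cy=234.8
Marker side s = 0.243 m; corners in marker frame (Z=0):
  M0 = (-0.1215, +0.1215, 0)
  M1 = (+0.1215, +0.1215, 0)
  M2 = (+0.1215, -0.1215, 0)
  M3 = (-0.1215, -0.1215, 0)
rvec = (0.0509, 0.1575, 0.1609), |rvec| = θ = 0.23084 rad = 13.226°
Rodrigues: sinθ=0.22879, 1−cosθ=0.02652; R = I + sinθ·[k]× + (1−cosθ)·[k]×²:
    [+0.97476 -0.15548 +0.16018]
    [+0.16347 +0.98582 -0.03783]
    [-0.15203 +0.06306 +0.98636]
t = (-0.1206, -0.1757, 1.1878) m
M0: Pc = R·M0+t = (-0.25793, -0.07578, +1.21393); u = 675.7·(-0.25793)/1.21393 + 309.9 = 166.3336, v = 521.1·(-0.07578)/1.21393 + 234.8 = 202.2687
M1: Pc = R·M1+t = (-0.02106, -0.03606, +1.17699); u = 675.7·(-0.02106)/1.17699 + 309.9 = 297.8111, v = 521.1·(-0.03606)/1.17699 + 234.8 = 218.8342
M2: Pc = R·M2+t = (+0.01673, -0.27562, +1.16167); u = 675.7·(+0.01673)/1.16167 + 309.9 = 319.6285, v = 521.1·(-0.27562)/1.16167 + 234.8 = 111.1640
M3: Pc = R·M3+t = (-0.22014, -0.31534, +1.19861); u = 675.7·(-0.22014)/1.19861 + 309.9 = 185.7975, v = 521.1·(-0.31534)/1.19861 + 234.8 = 97.7053

c0=(166.33, 202.27) c1=(297.81, 218.83) c2=(319.63, 111.16) c3=(185.80, 97.71)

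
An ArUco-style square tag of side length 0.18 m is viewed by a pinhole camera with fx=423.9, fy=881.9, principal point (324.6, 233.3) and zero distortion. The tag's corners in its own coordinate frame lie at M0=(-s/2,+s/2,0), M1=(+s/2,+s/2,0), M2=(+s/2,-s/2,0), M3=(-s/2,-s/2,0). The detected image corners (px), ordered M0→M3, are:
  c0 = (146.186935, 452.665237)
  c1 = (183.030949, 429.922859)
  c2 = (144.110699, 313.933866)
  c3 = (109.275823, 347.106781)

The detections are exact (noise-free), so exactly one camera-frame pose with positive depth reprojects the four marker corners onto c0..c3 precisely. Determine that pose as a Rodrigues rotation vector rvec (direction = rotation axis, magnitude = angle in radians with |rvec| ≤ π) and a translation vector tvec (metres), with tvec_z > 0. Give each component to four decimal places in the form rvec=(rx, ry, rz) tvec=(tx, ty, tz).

Intrinsics K: fx=423.9, fy=881.9, cx=324.6, cy=233.3
Marker side s = 0.18 m; corners in marker frame (Z=0):
  M0 = (-0.0900, +0.0900, 0)
  M1 = (+0.0900, +0.0900, 0)
  M2 = (+0.0900, -0.0900, 0)
  M3 = (-0.0900, -0.0900, 0)
Detected image corners:
  c0 = (146.186935, 452.665237) px
  c1 = (183.030949, 429.922859) px
  c2 = (144.110699, 313.933866) px
  c3 = (109.275823, 347.106781) px
Planar DLT: solve 8×8 A·h = b for H (H[2,2]=1):
  H  [+130.03228 +238.22129 +145.21103]
  H  [-338.09478 +687.87362 +387.45670]
  H  [-0.47491 +0.19098 +1.00000]
B = K⁻¹H; ‖b₁‖=0.861062, ‖b₂‖=0.861062; λ = 2/(‖b₁‖+‖b₂‖) = 1.161356, sign → tz>0 ⇒ λ=+1.161356
r₁ = λ·B[:,0] = (+0.77859,-0.29932,-0.55154); r₂ = λ·B[:,1] = (+0.48281,+0.84717,+0.22180)
r₃ = r₁×r₂ = (+0.40086,-0.43898,+0.80412); SVD([r₁ r₂ r₃]) → R = UVᵀ:
  R  [+0.77859 +0.48281 +0.40086]
  R  [-0.29932 +0.84717 -0.43898]
  R  [-0.55154 +0.22180 +0.80412]
t = (-0.49147, +0.20301, +1.16136) m
tr R = 2.429879; θ = arccos((tr R − 1)/2) = 0.774259 rad = 44.362°
axis k = ((R−Rᵀ)₃₂, (R−Rᵀ)₁₃, (R−Rᵀ)₂₁) / (2 sinθ) = (+0.472539, +0.681081, -0.559317)
rvec = θ·k = (+0.365867, +0.527333, -0.433056)

rvec=(0.3659, 0.5273, -0.4331) tvec=(-0.4915, 0.2030, 1.1614)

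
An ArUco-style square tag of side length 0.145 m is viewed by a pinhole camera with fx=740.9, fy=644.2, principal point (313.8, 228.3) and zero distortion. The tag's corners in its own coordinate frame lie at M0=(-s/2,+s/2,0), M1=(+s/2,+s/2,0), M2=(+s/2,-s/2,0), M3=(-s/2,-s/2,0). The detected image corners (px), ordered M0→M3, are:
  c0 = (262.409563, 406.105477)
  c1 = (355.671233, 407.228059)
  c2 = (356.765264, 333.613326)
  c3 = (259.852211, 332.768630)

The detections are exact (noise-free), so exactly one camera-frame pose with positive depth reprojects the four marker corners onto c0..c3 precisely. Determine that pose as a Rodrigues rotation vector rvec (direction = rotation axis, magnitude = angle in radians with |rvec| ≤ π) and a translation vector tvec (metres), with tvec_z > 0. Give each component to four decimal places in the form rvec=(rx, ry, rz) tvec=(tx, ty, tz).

rvec=(0.3041, 0.0339, -0.0006) tvec=(-0.0080, 0.2495, 1.1293)

Intrinsics K: fx=740.9, fy=644.2, cx=313.8, cy=228.3
Marker side s = 0.145 m; corners in marker frame (Z=0):
  M0 = (-0.0725, +0.0725, 0)
  M1 = (+0.0725, +0.0725, 0)
  M2 = (+0.0725, -0.0725, 0)
  M3 = (-0.0725, -0.0725, 0)
Detected image corners:
  c0 = (262.409563, 406.105477) px
  c1 = (355.671233, 407.228059) px
  c2 = (356.765264, 333.613326) px
  c3 = (259.852211, 332.768630) px
Planar DLT: solve 8×8 A·h = b for H (H[2,2]=1):
  H  [+646.38655 +86.88954 +308.57946]
  H  [-4.15931 +604.78000 +370.63380]
  H  [-0.02963 +0.26506 +1.00000]
B = K⁻¹H; ‖b₁‖=0.885489, ‖b₂‖=0.885489; λ = 2/(‖b₁‖+‖b₂‖) = 1.129319, sign → tz>0 ⇒ λ=+1.129319
r₁ = λ·B[:,0] = (+0.99943,+0.00457,-0.03346); r₂ = λ·B[:,1] = (+0.00566,+0.95413,+0.29933)
r₃ = r₁×r₂ = (+0.03330,-0.29935,+0.95356); SVD([r₁ r₂ r₃]) → R = UVᵀ:
  R  [+0.99943 +0.00566 +0.03330]
  R  [+0.00457 +0.95413 -0.29935]
  R  [-0.03346 +0.29933 +0.95356]
t = (-0.00796, +0.24952, +1.12932) m
tr R = 2.907122; θ = arccos((tr R − 1)/2) = 0.305951 rad = 17.530°
axis k = ((R−Rᵀ)₃₂, (R−Rᵀ)₁₃, (R−Rᵀ)₂₁) / (2 sinθ) = (+0.993839, +0.110821, -0.001816)
rvec = θ·k = (+0.304066, +0.033906, -0.000556)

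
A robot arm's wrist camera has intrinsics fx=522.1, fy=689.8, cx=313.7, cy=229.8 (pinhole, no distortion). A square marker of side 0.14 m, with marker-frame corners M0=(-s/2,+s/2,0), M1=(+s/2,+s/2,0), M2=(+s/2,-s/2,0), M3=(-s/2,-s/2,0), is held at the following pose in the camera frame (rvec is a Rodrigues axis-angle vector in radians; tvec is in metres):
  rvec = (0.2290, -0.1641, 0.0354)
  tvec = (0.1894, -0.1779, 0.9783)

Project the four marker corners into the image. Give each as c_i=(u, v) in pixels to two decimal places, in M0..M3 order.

c0=(375.69, 151.92) c1=(445.93, 155.28) c2=(454.19, 56.42) c3=(381.84, 50.53)

Intrinsics K: fx=522.1, fy=689.8, cx=313.7, cy=229.8
Marker side s = 0.14 m; corners in marker frame (Z=0):
  M0 = (-0.0700, +0.0700, 0)
  M1 = (+0.0700, +0.0700, 0)
  M2 = (+0.0700, -0.0700, 0)
  M3 = (-0.0700, -0.0700, 0)
rvec = (0.2290, -0.1641, 0.0354), |rvec| = θ = 0.28394 rad = 16.269°
Rodrigues: sinθ=0.28014, 1−cosθ=0.04004; R = I + sinθ·[k]× + (1−cosθ)·[k]×²:
    [+0.98600 -0.05359 -0.15788]
    [+0.01626 +0.97333 -0.22882]
    [+0.16593 +0.22305 +0.96058]
t = (0.1894, -0.1779, 0.9783) m
M0: Pc = R·M0+t = (+0.11663, -0.11091, +0.98230); u = 522.1·(+0.11663)/0.98230 + 313.7 = 375.6890, v = 689.8·(-0.11091)/0.98230 + 229.8 = 151.9191
M1: Pc = R·M1+t = (+0.25467, -0.10863, +1.00553); u = 522.1·(+0.25467)/1.00553 + 313.7 = 445.9316, v = 689.8·(-0.10863)/1.00553 + 229.8 = 155.2802
M2: Pc = R·M2+t = (+0.26217, -0.24489, +0.97430); u = 522.1·(+0.26217)/0.97430 + 313.7 = 454.1901, v = 689.8·(-0.24489)/0.97430 + 229.8 = 56.4158
M3: Pc = R·M3+t = (+0.12413, -0.24717, +0.95107); u = 522.1·(+0.12413)/0.95107 + 313.7 = 381.8430, v = 689.8·(-0.24717)/0.95107 + 229.8 = 50.5295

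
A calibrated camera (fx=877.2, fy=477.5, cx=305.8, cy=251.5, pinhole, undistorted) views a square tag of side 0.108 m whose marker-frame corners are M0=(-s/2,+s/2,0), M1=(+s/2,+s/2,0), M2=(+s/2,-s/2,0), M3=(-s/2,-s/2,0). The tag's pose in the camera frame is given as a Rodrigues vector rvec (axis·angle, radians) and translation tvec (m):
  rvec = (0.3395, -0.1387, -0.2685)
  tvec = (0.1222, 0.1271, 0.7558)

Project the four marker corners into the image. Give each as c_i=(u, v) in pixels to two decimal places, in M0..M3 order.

c0=(400.83, 370.23) c1=(515.76, 350.07) c2=(496.18, 291.93) c3=(375.12, 312.36)

Intrinsics K: fx=877.2, fy=477.5, cx=305.8, cy=251.5
Marker side s = 0.108 m; corners in marker frame (Z=0):
  M0 = (-0.0540, +0.0540, 0)
  M1 = (+0.0540, +0.0540, 0)
  M2 = (+0.0540, -0.0540, 0)
  M3 = (-0.0540, -0.0540, 0)
rvec = (0.3395, -0.1387, -0.2685), |rvec| = θ = 0.45452 rad = 26.042°
Rodrigues: sinθ=0.43903, 1−cosθ=0.10153; R = I + sinθ·[k]× + (1−cosθ)·[k]×²:
    [+0.95512 +0.23621 -0.17877]
    [-0.28249 +0.90793 -0.30963]
    [+0.08917 +0.34623 +0.93390]
t = (0.1222, 0.1271, 0.7558) m
M0: Pc = R·M0+t = (+0.08338, +0.19138, +0.76968); u = 877.2·(+0.08338)/0.76968 + 305.8 = 400.8264, v = 477.5·(+0.19138)/0.76968 + 251.5 = 370.2312
M1: Pc = R·M1+t = (+0.18653, +0.16087, +0.77931); u = 877.2·(+0.18653)/0.77931 + 305.8 = 515.7614, v = 477.5·(+0.16087)/0.77931 + 251.5 = 350.0703
M2: Pc = R·M2+t = (+0.16102, +0.06282, +0.74192); u = 877.2·(+0.16102)/0.74192 + 305.8 = 496.1815, v = 477.5·(+0.06282)/0.74192 + 251.5 = 291.9294
M3: Pc = R·M3+t = (+0.05787, +0.09333, +0.73229); u = 877.2·(+0.05787)/0.73229 + 305.8 = 375.1201, v = 477.5·(+0.09333)/0.73229 + 251.5 = 312.3551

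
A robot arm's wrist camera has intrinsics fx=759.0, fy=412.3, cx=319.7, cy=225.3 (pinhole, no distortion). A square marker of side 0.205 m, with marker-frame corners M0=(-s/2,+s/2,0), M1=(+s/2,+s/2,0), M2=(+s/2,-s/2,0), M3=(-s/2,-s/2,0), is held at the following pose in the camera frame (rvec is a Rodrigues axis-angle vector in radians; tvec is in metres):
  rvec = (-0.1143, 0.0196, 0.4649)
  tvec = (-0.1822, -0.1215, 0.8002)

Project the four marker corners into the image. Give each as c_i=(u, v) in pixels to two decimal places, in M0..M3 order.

c0=(14.02, 185.70) c1=(187.64, 233.29) c2=(277.70, 140.05) c3=(107.67, 94.77)

Intrinsics K: fx=759.0, fy=412.3, cx=319.7, cy=225.3
Marker side s = 0.205 m; corners in marker frame (Z=0):
  M0 = (-0.1025, +0.1025, 0)
  M1 = (+0.1025, +0.1025, 0)
  M2 = (+0.1025, -0.1025, 0)
  M3 = (-0.1025, -0.1025, 0)
rvec = (-0.1143, 0.0196, 0.4649), |rvec| = θ = 0.47915 rad = 27.453°
Rodrigues: sinθ=0.46102, 1−cosθ=0.11261; R = I + sinθ·[k]× + (1−cosθ)·[k]×²:
    [+0.89380 -0.44841 -0.00721]
    [+0.44622 +0.88758 +0.11445]
    [-0.04492 -0.10551 +0.99340]
t = (-0.1822, -0.1215, 0.8002) m
M0: Pc = R·M0+t = (-0.31978, -0.07626, +0.79399); u = 759.0·(-0.31978)/0.79399 + 319.7 = 14.0156, v = 412.3·(-0.07626)/0.79399 + 225.3 = 185.6998
M1: Pc = R·M1+t = (-0.13655, +0.01521, +0.78478); u = 759.0·(-0.13655)/0.78478 + 319.7 = 187.6376, v = 412.3·(+0.01521)/0.78478 + 225.3 = 233.2929
M2: Pc = R·M2+t = (-0.04462, -0.16674, +0.80641); u = 759.0·(-0.04462)/0.80641 + 319.7 = 277.7000, v = 412.3·(-0.16674)/0.80641 + 225.3 = 140.0496
M3: Pc = R·M3+t = (-0.22785, -0.25821, +0.81562); u = 759.0·(-0.22785)/0.81562 + 319.7 = 107.6653, v = 412.3·(-0.25821)/0.81562 + 225.3 = 94.7715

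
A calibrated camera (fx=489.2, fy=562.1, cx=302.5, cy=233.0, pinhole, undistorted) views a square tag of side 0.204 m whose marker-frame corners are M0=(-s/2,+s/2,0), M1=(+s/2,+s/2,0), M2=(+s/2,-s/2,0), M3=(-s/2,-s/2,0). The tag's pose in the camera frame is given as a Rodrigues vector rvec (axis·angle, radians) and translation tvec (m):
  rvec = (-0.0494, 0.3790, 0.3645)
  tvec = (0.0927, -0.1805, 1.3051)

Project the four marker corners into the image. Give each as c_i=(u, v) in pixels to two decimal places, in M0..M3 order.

c0=(290.89, 182.94) c1=(358.19, 210.55) c2=(386.53, 125.84) c3=(317.42, 102.91)

Intrinsics K: fx=489.2, fy=562.1, cx=302.5, cy=233.0
Marker side s = 0.204 m; corners in marker frame (Z=0):
  M0 = (-0.1020, +0.1020, 0)
  M1 = (+0.1020, +0.1020, 0)
  M2 = (+0.1020, -0.1020, 0)
  M3 = (-0.1020, -0.1020, 0)
rvec = (-0.0494, 0.3790, 0.3645), |rvec| = θ = 0.52815 rad = 30.261°
Rodrigues: sinθ=0.50394, 1−cosθ=0.13626; R = I + sinθ·[k]× + (1−cosθ)·[k]×²:
    [+0.86493 -0.35693 +0.35283]
    [+0.33864 +0.93391 +0.11462]
    [-0.37042 +0.02035 +0.92864]
t = (0.0927, -0.1805, 1.3051) m
M0: Pc = R·M0+t = (-0.03193, -0.11978, +1.34496); u = 489.2·(-0.03193)/1.34496 + 302.5 = 290.8859, v = 562.1·(-0.11978)/1.34496 + 233.0 = 182.9389
M1: Pc = R·M1+t = (+0.14452, -0.05070, +1.26939); u = 489.2·(+0.14452)/1.26939 + 302.5 = 358.1937, v = 562.1·(-0.05070)/1.26939 + 233.0 = 210.5496
M2: Pc = R·M2+t = (+0.21733, -0.24122, +1.26524); u = 489.2·(+0.21733)/1.26524 + 302.5 = 386.5299, v = 562.1·(-0.24122)/1.26524 + 233.0 = 125.8362
M3: Pc = R·M3+t = (+0.04088, -0.31030, +1.34081); u = 489.2·(+0.04088)/1.34081 + 302.5 = 317.4168, v = 562.1·(-0.31030)/1.34081 + 233.0 = 102.9144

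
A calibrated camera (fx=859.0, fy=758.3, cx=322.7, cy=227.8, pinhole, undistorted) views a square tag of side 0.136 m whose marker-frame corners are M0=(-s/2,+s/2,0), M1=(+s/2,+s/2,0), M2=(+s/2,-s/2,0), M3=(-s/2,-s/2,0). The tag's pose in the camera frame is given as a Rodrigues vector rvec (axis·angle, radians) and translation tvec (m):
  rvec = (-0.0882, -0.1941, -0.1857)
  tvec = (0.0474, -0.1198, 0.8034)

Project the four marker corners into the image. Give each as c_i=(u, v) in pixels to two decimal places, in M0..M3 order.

Intrinsics K: fx=859.0, fy=758.3, cx=322.7, cy=227.8
Marker side s = 0.136 m; corners in marker frame (Z=0):
  M0 = (-0.0680, +0.0680, 0)
  M1 = (+0.0680, +0.0680, 0)
  M2 = (+0.0680, -0.0680, 0)
  M3 = (-0.0680, -0.0680, 0)
rvec = (-0.0882, -0.1941, -0.1857), |rvec| = θ = 0.28273 rad = 16.199°
Rodrigues: sinθ=0.27898, 1−cosθ=0.03970; R = I + sinθ·[k]× + (1−cosθ)·[k]×²:
    [+0.96416 +0.19174 -0.18339]
    [-0.17473 +0.97901 +0.10493]
    [+0.19966 -0.06913 +0.97742]
t = (0.0474, -0.1198, 0.8034) m
M0: Pc = R·M0+t = (-0.00512, -0.04135, +0.78512); u = 859.0·(-0.00512)/0.78512 + 322.7 = 317.0931, v = 758.3·(-0.04135)/0.78512 + 227.8 = 187.8669
M1: Pc = R·M1+t = (+0.12600, -0.06511, +0.81228); u = 859.0·(+0.12600)/0.81228 + 322.7 = 455.9490, v = 758.3·(-0.06511)/0.81228 + 227.8 = 167.0173
M2: Pc = R·M2+t = (+0.09992, -0.19825, +0.82168); u = 859.0·(+0.09992)/0.82168 + 322.7 = 427.1635, v = 758.3·(-0.19825)/0.82168 + 227.8 = 44.8373
M3: Pc = R·M3+t = (-0.03120, -0.17449, +0.79452); u = 859.0·(-0.03120)/0.79452 + 322.7 = 288.9669, v = 758.3·(-0.17449)/0.79452 + 227.8 = 61.2646

c0=(317.09, 187.87) c1=(455.95, 167.02) c2=(427.16, 44.84) c3=(288.97, 61.26)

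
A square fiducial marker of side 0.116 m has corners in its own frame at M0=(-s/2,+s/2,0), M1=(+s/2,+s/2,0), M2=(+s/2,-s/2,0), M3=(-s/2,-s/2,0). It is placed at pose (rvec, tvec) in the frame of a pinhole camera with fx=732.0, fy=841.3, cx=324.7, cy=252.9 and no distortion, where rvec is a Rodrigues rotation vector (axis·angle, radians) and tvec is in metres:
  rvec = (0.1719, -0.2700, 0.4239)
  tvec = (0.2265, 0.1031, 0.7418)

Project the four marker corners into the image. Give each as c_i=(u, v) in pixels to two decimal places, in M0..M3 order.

c0=(475.79, 406.00) c1=(566.37, 447.87) c2=(618.56, 334.69) c3=(528.87, 286.73)

Intrinsics K: fx=732.0, fy=841.3, cx=324.7, cy=252.9
Marker side s = 0.116 m; corners in marker frame (Z=0):
  M0 = (-0.0580, +0.0580, 0)
  M1 = (+0.0580, +0.0580, 0)
  M2 = (+0.0580, -0.0580, 0)
  M3 = (-0.0580, -0.0580, 0)
rvec = (0.1719, -0.2700, 0.4239), |rvec| = θ = 0.53117 rad = 30.434°
Rodrigues: sinθ=0.50654, 1−cosθ=0.13778; R = I + sinθ·[k]× + (1−cosθ)·[k]×²:
    [+0.87665 -0.42691 -0.22190]
    [+0.38158 +0.89782 -0.21982]
    [+0.29307 +0.10804 +0.94997]
t = (0.2265, 0.1031, 0.7418) m
M0: Pc = R·M0+t = (+0.15089, +0.13304, +0.73107); u = 732.0·(+0.15089)/0.73107 + 324.7 = 475.7860, v = 841.3·(+0.13304)/0.73107 + 252.9 = 406.0020
M1: Pc = R·M1+t = (+0.25258, +0.17730, +0.76506); u = 732.0·(+0.25258)/0.76506 + 324.7 = 566.3685, v = 841.3·(+0.17730)/0.76506 + 252.9 = 447.8728
M2: Pc = R·M2+t = (+0.30211, +0.07316, +0.75253); u = 732.0·(+0.30211)/0.75253 + 324.7 = 618.5638, v = 841.3·(+0.07316)/0.75253 + 252.9 = 334.6880
M3: Pc = R·M3+t = (+0.20042, +0.02890, +0.71854); u = 732.0·(+0.20042)/0.71854 + 324.7 = 528.8708, v = 841.3·(+0.02890)/0.71854 + 252.9 = 286.7318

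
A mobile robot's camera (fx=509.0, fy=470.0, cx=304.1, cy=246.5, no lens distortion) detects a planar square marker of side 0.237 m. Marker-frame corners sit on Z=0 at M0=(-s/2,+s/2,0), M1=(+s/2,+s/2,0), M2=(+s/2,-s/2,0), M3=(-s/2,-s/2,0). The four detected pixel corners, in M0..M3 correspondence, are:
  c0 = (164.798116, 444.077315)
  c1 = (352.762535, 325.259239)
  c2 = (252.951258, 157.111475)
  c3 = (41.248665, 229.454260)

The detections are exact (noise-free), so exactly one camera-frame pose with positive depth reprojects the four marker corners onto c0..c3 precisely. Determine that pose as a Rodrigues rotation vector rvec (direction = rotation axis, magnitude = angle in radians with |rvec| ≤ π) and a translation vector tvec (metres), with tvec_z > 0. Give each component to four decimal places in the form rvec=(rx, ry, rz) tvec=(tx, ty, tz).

Intrinsics K: fx=509.0, fy=470.0, cx=304.1, cy=246.5
Marker side s = 0.237 m; corners in marker frame (Z=0):
  M0 = (-0.1185, +0.1185, 0)
  M1 = (+0.1185, +0.1185, 0)
  M2 = (+0.1185, -0.1185, 0)
  M3 = (-0.1185, -0.1185, 0)
Detected image corners:
  c0 = (164.798116, 444.077315) px
  c1 = (352.762535, 325.259239) px
  c2 = (252.951258, 157.111475) px
  c3 = (41.248665, 229.454260) px
Planar DLT: solve 8×8 A·h = b for H (H[2,2]=1):
  H  [+1045.79023 +453.98073 +214.37234]
  H  [-114.60936 +779.82020 +282.69783]
  H  [+0.99675 -0.05583 +1.00000]
B = K⁻¹H; ‖b₁‖=1.926176, ‖b₂‖=1.926176; λ = 2/(‖b₁‖+‖b₂‖) = 0.519163, sign → tz>0 ⇒ λ=+0.519163
r₁ = λ·B[:,0] = (+0.75751,-0.39800,+0.51747); r₂ = λ·B[:,1] = (+0.48036,+0.87659,-0.02898)
r₃ = r₁×r₂ = (-0.44208,+0.27053,+0.85521); SVD([r₁ r₂ r₃]) → R = UVᵀ:
  R  [+0.75751 +0.48036 -0.44208]
  R  [-0.39800 +0.87659 +0.27053]
  R  [+0.51747 -0.02898 +0.85521]
t = (-0.09152, +0.03998, +0.51916) m
tr R = 2.489310; θ = arccos((tr R − 1)/2) = 0.730779 rad = 41.871°
axis k = ((R−Rᵀ)₃₂, (R−Rᵀ)₁₃, (R−Rᵀ)₂₁) / (2 sinθ) = (-0.224370, -0.718819, -0.657995)
rvec = θ·k = (-0.163965, -0.525298, -0.480849)

rvec=(-0.1640, -0.5253, -0.4808) tvec=(-0.0915, 0.0400, 0.5192)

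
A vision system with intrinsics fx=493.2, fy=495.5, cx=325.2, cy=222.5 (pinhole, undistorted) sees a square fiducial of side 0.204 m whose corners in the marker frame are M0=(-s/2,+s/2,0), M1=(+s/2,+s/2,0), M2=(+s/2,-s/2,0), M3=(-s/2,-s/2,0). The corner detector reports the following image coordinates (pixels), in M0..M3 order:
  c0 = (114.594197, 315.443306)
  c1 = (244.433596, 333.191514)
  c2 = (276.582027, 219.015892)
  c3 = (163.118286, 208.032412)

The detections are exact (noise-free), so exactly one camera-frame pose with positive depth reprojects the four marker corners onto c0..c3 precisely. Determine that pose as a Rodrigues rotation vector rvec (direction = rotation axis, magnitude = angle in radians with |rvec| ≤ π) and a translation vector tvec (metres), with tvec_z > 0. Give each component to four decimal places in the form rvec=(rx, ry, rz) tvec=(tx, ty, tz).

rvec=(-0.6211, 0.1266, 0.1420) tvec=(-0.1989, 0.0666, 0.7828)

Intrinsics K: fx=493.2, fy=495.5, cx=325.2, cy=222.5
Marker side s = 0.204 m; corners in marker frame (Z=0):
  M0 = (-0.1020, +0.1020, 0)
  M1 = (+0.1020, +0.1020, 0)
  M2 = (+0.1020, -0.1020, 0)
  M3 = (-0.1020, -0.1020, 0)
Detected image corners:
  c0 = (114.594197, 315.443306) px
  c1 = (244.433596, 333.191514) px
  c2 = (276.582027, 219.015892) px
  c3 = (163.118286, 208.032412) px
Planar DLT: solve 8×8 A·h = b for H (H[2,2]=1):
  H  [+552.43081 -343.89584 +199.90780]
  H  [+14.08002 +347.03503 +264.65819]
  H  [-0.20493 -0.72781 +1.00000]
B = K⁻¹H; ‖b₁‖=1.277527, ‖b₂‖=1.277527; λ = 2/(‖b₁‖+‖b₂‖) = 0.782762, sign → tz>0 ⇒ λ=+0.782762
r₁ = λ·B[:,0] = (+0.98254,+0.09427,-0.16041); r₂ = λ·B[:,1] = (-0.17016,+0.80404,-0.56970)
r₃ = r₁×r₂ = (+0.07527,+0.58705,+0.80605); SVD([r₁ r₂ r₃]) → R = UVᵀ:
  R  [+0.98254 -0.17016 +0.07527]
  R  [+0.09427 +0.80404 +0.58705]
  R  [-0.16041 -0.56970 +0.80605]
t = (-0.19885, +0.06660, +0.78276) m
tr R = 2.592628; θ = arccos((tr R − 1)/2) = 0.649619 rad = 37.220°
axis k = ((R−Rᵀ)₃₂, (R−Rᵀ)₁₃, (R−Rᵀ)₂₁) / (2 sinθ) = (-0.956174, +0.194816, +0.218581)
rvec = θ·k = (-0.621149, +0.126556, +0.141995)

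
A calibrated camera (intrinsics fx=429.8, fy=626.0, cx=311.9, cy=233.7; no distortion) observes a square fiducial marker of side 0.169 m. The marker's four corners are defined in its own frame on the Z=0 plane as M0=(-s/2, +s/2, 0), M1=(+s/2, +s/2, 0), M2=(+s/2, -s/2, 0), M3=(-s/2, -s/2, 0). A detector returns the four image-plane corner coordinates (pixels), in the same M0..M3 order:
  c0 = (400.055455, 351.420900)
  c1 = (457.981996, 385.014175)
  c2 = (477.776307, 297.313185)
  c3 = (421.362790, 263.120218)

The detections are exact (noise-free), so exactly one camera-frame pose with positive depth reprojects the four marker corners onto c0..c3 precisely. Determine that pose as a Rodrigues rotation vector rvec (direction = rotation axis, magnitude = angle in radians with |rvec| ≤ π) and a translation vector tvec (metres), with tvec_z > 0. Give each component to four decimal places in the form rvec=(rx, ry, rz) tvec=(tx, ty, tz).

rvec=(-0.1211, -0.1265, 0.3807) tvec=(0.3364, 0.1631, 1.1322)

Intrinsics K: fx=429.8, fy=626.0, cx=311.9, cy=233.7
Marker side s = 0.169 m; corners in marker frame (Z=0):
  M0 = (-0.0845, +0.0845, 0)
  M1 = (+0.0845, +0.0845, 0)
  M2 = (+0.0845, -0.0845, 0)
  M3 = (-0.0845, -0.0845, 0)
Detected image corners:
  c0 = (400.055455, 351.420900) px
  c1 = (457.981996, 385.014175) px
  c2 = (477.776307, 297.313185) px
  c3 = (421.362790, 263.120218) px
Planar DLT: solve 8×8 A·h = b for H (H[2,2]=1):
  H  [+377.06982 -176.40318 +439.61604]
  H  [+229.22996 +480.23193 +323.87961]
  H  [+0.08840 -0.12482 +1.00000]
B = K⁻¹H; ‖b₁‖=0.883211, ‖b₂‖=0.883211; λ = 2/(‖b₁‖+‖b₂‖) = 1.132232, sign → tz>0 ⇒ λ=+1.132232
r₁ = λ·B[:,0] = (+0.92069,+0.37724,+0.10009); r₂ = λ·B[:,1] = (-0.36214,+0.92135,-0.14133)
r₃ = r₁×r₂ = (-0.14553,+0.09387,+0.98489); SVD([r₁ r₂ r₃]) → R = UVᵀ:
  R  [+0.92069 -0.36214 -0.14553]
  R  [+0.37724 +0.92135 +0.09387]
  R  [+0.10009 -0.14133 +0.98489]
t = (+0.33645, +0.16311, +1.13223) m
tr R = 2.826928; θ = arccos((tr R − 1)/2) = 0.419079 rad = 24.011°
axis k = ((R−Rᵀ)₃₂, (R−Rᵀ)₁₃, (R−Rᵀ)₂₁) / (2 sinθ) = (-0.289005, -0.301801, +0.908511)
rvec = θ·k = (-0.121116, -0.126478, +0.380738)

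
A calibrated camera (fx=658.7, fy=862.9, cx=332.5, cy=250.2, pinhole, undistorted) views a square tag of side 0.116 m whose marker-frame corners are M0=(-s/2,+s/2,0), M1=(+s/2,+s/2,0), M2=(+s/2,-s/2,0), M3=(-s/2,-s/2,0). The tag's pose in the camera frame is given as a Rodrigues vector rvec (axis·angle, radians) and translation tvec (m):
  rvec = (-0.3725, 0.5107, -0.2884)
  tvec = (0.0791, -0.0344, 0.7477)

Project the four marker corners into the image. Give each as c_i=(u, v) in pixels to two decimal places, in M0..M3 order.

Intrinsics K: fx=658.7, fy=862.9, cx=332.5, cy=250.2
Marker side s = 0.116 m; corners in marker frame (Z=0):
  M0 = (-0.0580, +0.0580, 0)
  M1 = (+0.0580, +0.0580, 0)
  M2 = (+0.0580, -0.0580, 0)
  M3 = (-0.0580, -0.0580, 0)
rvec = (-0.3725, 0.5107, -0.2884), |rvec| = θ = 0.69480 rad = 39.809°
Rodrigues: sinθ=0.64023, 1−cosθ=0.23182; R = I + sinθ·[k]× + (1−cosθ)·[k]×²:
    [+0.83481 +0.17440 +0.52218]
    [-0.35710 +0.89343 +0.27252]
    [-0.41900 -0.41397 +0.80812]
t = (0.0791, -0.0344, 0.7477) m
M0: Pc = R·M0+t = (+0.04080, +0.03813, +0.74799); u = 658.7·(+0.04080)/0.74799 + 332.5 = 368.4258, v = 862.9·(+0.03813)/0.74799 + 250.2 = 294.1884
M1: Pc = R·M1+t = (+0.13763, -0.00329, +0.69939); u = 658.7·(+0.13763)/0.69939 + 332.5 = 462.1273, v = 862.9·(-0.00329)/0.69939 + 250.2 = 246.1369
M2: Pc = R·M2+t = (+0.11740, -0.10693, +0.74741); u = 658.7·(+0.11740)/0.74741 + 332.5 = 435.9697, v = 862.9·(-0.10693)/0.74741 + 250.2 = 126.7460
M3: Pc = R·M3+t = (+0.02057, -0.06551, +0.79601); u = 658.7·(+0.02057)/0.79601 + 332.5 = 349.5181, v = 862.9·(-0.06551)/0.79601 + 250.2 = 179.1887

c0=(368.43, 294.19) c1=(462.13, 246.14) c2=(435.97, 126.75) c3=(349.52, 179.19)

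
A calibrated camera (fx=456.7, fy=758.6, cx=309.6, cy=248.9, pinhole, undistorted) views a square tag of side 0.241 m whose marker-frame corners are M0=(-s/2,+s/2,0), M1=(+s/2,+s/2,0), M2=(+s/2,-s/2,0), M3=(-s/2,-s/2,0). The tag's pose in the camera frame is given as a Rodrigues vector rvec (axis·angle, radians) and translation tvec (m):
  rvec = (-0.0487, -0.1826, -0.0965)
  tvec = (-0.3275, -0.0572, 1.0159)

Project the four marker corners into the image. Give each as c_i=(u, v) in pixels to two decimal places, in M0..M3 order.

c0=(109.48, 305.36) c1=(222.31, 286.78) c2=(212.53, 112.13) c3=(100.35, 122.80)

Intrinsics K: fx=456.7, fy=758.6, cx=309.6, cy=248.9
Marker side s = 0.241 m; corners in marker frame (Z=0):
  M0 = (-0.1205, +0.1205, 0)
  M1 = (+0.1205, +0.1205, 0)
  M2 = (+0.1205, -0.1205, 0)
  M3 = (-0.1205, -0.1205, 0)
rvec = (-0.0487, -0.1826, -0.0965), |rvec| = θ = 0.21219 rad = 12.158°
Rodrigues: sinθ=0.21061, 1−cosθ=0.02243; R = I + sinθ·[k]× + (1−cosθ)·[k]×²:
    [+0.97875 +0.10021 -0.17889]
    [-0.09135 +0.99418 +0.05711]
    [+0.18357 -0.03956 +0.98221]
t = (-0.3275, -0.0572, 1.0159) m
M0: Pc = R·M0+t = (-0.43336, +0.07361, +0.98901); u = 456.7·(-0.43336)/0.98901 + 309.6 = 109.4836, v = 758.6·(+0.07361)/0.98901 + 248.9 = 305.3579
M1: Pc = R·M1+t = (-0.19749, +0.05159, +1.03325); u = 456.7·(-0.19749)/1.03325 + 309.6 = 222.3111, v = 758.6·(+0.05159)/1.03325 + 248.9 = 286.7776
M2: Pc = R·M2+t = (-0.22164, -0.18801, +1.04279); u = 456.7·(-0.22164)/1.04279 + 309.6 = 212.5324, v = 758.6·(-0.18801)/1.04279 + 248.9 = 112.1306
M3: Pc = R·M3+t = (-0.45751, -0.16599, +0.99855); u = 456.7·(-0.45751)/0.99855 + 309.6 = 100.3488, v = 758.6·(-0.16599)/0.99855 + 248.9 = 122.7957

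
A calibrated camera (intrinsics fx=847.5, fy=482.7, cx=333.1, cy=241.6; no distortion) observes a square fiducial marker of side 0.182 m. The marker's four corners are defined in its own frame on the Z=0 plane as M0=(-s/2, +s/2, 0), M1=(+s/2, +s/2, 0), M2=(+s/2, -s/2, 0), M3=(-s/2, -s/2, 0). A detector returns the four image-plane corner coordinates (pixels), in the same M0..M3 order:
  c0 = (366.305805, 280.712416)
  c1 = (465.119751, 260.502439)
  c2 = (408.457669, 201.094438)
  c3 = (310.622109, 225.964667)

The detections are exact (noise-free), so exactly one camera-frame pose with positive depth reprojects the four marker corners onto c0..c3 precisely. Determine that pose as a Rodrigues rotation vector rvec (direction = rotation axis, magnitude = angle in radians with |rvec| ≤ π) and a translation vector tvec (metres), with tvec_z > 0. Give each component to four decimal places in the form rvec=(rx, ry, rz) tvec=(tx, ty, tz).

rvec=(0.3452, 0.4666, -0.4509) tvec=(0.0819, 0.0035, 1.3035)

Intrinsics K: fx=847.5, fy=482.7, cx=333.1, cy=241.6
Marker side s = 0.182 m; corners in marker frame (Z=0):
  M0 = (-0.0910, +0.0910, 0)
  M1 = (+0.0910, +0.0910, 0)
  M2 = (+0.0910, -0.0910, 0)
  M3 = (-0.0910, -0.0910, 0)
Detected image corners:
  c0 = (366.305805, 280.712416) px
  c1 = (465.119751, 260.502439) px
  c2 = (408.457669, 201.094438) px
  c3 = (310.622109, 225.964667) px
Planar DLT: solve 8×8 A·h = b for H (H[2,2]=1):
  H  [+391.57396 +372.31476 +386.33043]
  H  [-216.52422 +352.98913 +242.88918]
  H  [-0.38365 +0.16450 +1.00000]
B = K⁻¹H; ‖b₁‖=0.767172, ‖b₂‖=0.767172; λ = 2/(‖b₁‖+‖b₂‖) = 1.303488, sign → tz>0 ⇒ λ=+1.303488
r₁ = λ·B[:,0] = (+0.79881,-0.33440,-0.50008); r₂ = λ·B[:,1] = (+0.48836,+0.84589,+0.21443)
r₃ = r₁×r₂ = (+0.35131,-0.41551,+0.83901); SVD([r₁ r₂ r₃]) → R = UVᵀ:
  R  [+0.79881 +0.48836 +0.35131]
  R  [-0.33440 +0.84589 -0.41551]
  R  [-0.50008 +0.21443 +0.83901]
t = (+0.08187, +0.00348, +1.30349) m
tr R = 2.483707; θ = arccos((tr R − 1)/2) = 0.734966 rad = 42.110°
axis k = ((R−Rᵀ)₃₂, (R−Rᵀ)₁₃, (R−Rᵀ)₂₁) / (2 sinθ) = (+0.469707, +0.634831, -0.613486)
rvec = θ·k = (+0.345219, +0.466580, -0.450891)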